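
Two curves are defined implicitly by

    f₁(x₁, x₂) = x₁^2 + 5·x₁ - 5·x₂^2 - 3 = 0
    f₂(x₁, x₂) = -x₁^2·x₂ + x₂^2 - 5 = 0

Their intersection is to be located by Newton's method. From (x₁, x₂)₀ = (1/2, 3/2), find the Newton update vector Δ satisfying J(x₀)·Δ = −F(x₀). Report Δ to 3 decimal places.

(-13.083, -6.000)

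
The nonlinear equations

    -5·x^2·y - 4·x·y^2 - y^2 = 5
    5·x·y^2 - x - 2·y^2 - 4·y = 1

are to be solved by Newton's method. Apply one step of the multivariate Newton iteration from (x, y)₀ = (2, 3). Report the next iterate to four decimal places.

At (2, 3): F = (-146.0000, 57.0000).
Jacobian J = [[-10·x·y - 4·y^2, -5·x^2 - 8·x·y - 2·y], [5·y^2 - 1, 10·x·y - 4·y - 4]].
At the point, J = [[-96.0000, -74.0000], [44.0000, 44.0000]] (det J = -968.0000).
Solving J·Δ = −F gives Δ = (-2.2789, 0.9835).
Then the next iterate is (x, y)₁ = (-0.2789, 3.9835).

(-0.2789, 3.9835)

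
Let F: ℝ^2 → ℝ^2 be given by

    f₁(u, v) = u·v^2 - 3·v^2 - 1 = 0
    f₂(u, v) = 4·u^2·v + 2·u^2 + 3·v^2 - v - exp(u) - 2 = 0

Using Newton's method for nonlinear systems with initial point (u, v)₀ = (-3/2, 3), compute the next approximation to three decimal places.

(-1.103, 1.595)

At (-3/2, 3): F = (-41.500, 53.27687).
Jacobian J = [[v^2, 2·u·v - 6·v], [8·u·v + 4·u - exp(u), 4·u^2 + 6·v - 1]].
At the point, J = [[9.000, -27.000], [-42.22313, 26.000]] (det J = -906.02451).
Solving J·Δ = −F gives Δ = (0.397, -1.405).
Then the next iterate is (u, v)₁ = (-1.103, 1.595).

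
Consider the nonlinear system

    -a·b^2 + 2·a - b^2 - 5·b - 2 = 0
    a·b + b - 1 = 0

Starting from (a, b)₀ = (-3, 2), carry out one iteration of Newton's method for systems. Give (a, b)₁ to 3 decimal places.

(14.500, 17.000)

At (-3, 2): F = (-10.000, -5.000).
Jacobian J = [[-b^2 + 2, -2·a·b - 2·b - 5], [b, a + 1]].
At the point, J = [[-2.000, 3.000], [2.000, -2.000]] (det J = -2.000).
Solving J·Δ = −F gives Δ = (17.500, 15.000).
Then the next iterate is (a, b)₁ = (14.500, 17.000).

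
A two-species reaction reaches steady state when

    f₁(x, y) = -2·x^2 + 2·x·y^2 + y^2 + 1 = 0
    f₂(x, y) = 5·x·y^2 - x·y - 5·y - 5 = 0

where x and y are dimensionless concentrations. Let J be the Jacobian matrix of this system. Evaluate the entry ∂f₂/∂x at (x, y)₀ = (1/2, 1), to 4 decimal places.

∂f₂/∂x = 5·y^2 - y.
At (1/2, 1) this is 4.0000.

4.0000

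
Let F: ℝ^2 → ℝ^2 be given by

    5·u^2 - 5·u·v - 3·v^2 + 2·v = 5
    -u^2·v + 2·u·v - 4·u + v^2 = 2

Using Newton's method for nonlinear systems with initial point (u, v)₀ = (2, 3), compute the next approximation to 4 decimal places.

At (2, 3): F = (-36.0000, -1.0000).
Jacobian J = [[10·u - 5·v, -5·u - 6·v + 2], [-2·u·v + 2·v - 4, -u^2 + 2·u + 2·v]].
At the point, J = [[5.0000, -26.0000], [-10.0000, 6.0000]] (det J = -230.0000).
Solving J·Δ = −F gives Δ = (-1.0522, -1.5870).
Then the next iterate is (u, v)₁ = (0.9478, 1.4130).

(0.9478, 1.4130)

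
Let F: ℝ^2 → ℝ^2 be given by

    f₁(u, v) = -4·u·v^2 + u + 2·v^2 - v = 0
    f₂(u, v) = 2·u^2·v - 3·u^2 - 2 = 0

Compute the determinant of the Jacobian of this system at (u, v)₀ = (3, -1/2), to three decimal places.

216.000

J = [[-4·v^2 + 1, -8·u·v + 4·v - 1], [4·u·v - 6·u, 2·u^2]].
At the point, J = [[0.000, 9.000], [-24.000, 18.000]].
det J = 216.000.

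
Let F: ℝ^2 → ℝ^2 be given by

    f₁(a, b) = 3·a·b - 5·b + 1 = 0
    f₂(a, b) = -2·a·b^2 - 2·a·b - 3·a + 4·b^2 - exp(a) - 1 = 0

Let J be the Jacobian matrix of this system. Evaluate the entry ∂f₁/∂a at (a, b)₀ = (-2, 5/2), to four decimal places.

∂f₁/∂a = 3·b.
At (-2, 5/2) this is 7.5000.

7.5000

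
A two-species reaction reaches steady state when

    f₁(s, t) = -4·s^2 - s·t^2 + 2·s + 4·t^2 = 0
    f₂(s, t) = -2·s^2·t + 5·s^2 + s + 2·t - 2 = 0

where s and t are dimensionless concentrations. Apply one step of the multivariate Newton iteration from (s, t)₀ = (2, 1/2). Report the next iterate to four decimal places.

(1.3204, 1.4078)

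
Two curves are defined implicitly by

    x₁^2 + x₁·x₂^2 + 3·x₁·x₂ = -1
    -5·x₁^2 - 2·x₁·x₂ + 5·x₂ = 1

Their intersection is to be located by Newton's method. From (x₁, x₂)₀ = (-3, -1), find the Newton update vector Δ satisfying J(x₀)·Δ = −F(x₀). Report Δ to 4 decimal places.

(-0.6250, 7.0000)

At (-3, -1): F = (16.0000, -57.0000).
Jacobian J = [[2·x₁ + x₂^2 + 3·x₂, 2·x₁·x₂ + 3·x₁], [-10·x₁ - 2·x₂, -2·x₁ + 5]].
At the point, J = [[-8.0000, -3.0000], [32.0000, 11.0000]] (det J = 8.0000).
Solving J·Δ = −F gives Δ = (-0.6250, 7.0000).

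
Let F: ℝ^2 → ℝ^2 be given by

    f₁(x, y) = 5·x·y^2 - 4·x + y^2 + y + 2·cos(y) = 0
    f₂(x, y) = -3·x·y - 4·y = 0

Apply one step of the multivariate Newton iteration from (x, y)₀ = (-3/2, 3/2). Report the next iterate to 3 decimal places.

(-1.366, 1.207)

At (-3/2, 3/2): F = (-6.98353, 0.750).
Jacobian J = [[5·y^2 - 4, 10·x·y + 2·y - 2·sin(y) + 1], [-3·y, -3·x - 4]].
At the point, J = [[7.250, -20.49499], [-4.500, 0.500]] (det J = -88.60245).
Solving J·Δ = −F gives Δ = (0.134, -0.293).
Then the next iterate is (x, y)₁ = (-1.366, 1.207).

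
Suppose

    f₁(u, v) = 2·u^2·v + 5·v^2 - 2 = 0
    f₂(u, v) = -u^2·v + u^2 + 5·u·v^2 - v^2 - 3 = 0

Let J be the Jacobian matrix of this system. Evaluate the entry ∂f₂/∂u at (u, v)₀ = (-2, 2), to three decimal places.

24.000

∂f₂/∂u = -2·u·v + 2·u + 5·v^2.
At (-2, 2) this is 24.000.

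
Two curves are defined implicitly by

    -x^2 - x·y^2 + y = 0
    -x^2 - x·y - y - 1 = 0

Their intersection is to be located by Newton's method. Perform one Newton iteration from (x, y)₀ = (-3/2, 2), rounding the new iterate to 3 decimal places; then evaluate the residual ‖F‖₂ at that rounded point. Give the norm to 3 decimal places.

At (-3/2, 2): F = (5.750, -2.250).
Jacobian J = [[-2·x - y^2, -2·x·y + 1], [-2·x - y, -x - 1]].
At the point, J = [[-1.000, 7.000], [1.000, 0.500]] (det J = -7.500).
Solving J·Δ = −F gives Δ = (2.483, -0.467).
Then the next iterate is (x, y)₁ = (0.983, 1.533).
Re-evaluating at (0.983, 1.533): F = (-1.74343, -5.00623), so ‖F‖₂ = 5.301.

5.301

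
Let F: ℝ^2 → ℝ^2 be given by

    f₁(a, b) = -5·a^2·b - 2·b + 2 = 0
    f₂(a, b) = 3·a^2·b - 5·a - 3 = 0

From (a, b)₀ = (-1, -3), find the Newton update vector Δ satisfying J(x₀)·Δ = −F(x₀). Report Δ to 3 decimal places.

At (-1, -3): F = (23.000, -7.000).
Jacobian J = [[-10·a·b, -5·a^2 - 2], [6·a·b - 5, 3·a^2]].
At the point, J = [[-30.000, -7.000], [13.000, 3.000]] (det J = 1.000).
Solving J·Δ = −F gives Δ = (-20.000, 89.000).

(-20.000, 89.000)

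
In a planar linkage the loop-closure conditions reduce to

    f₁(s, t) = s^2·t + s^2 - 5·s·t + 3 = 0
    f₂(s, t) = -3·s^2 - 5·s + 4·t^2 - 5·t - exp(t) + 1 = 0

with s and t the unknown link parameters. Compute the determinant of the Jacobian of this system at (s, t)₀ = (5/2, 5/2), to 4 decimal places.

J = [[2·s·t + 2·s - 5·t, s^2 - 5·s], [-6·s - 5, 8·t - exp(t) - 5]].
At the point, J = [[5.0000, -6.2500], [-20.0000, 2.817506]].
det J = -110.9125.

-110.9125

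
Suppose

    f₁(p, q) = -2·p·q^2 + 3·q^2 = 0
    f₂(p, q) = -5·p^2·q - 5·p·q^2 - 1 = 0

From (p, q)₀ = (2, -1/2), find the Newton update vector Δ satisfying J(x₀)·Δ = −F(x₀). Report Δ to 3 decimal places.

At (2, -1/2): F = (-0.250, 6.500).
Jacobian J = [[-2·q^2, -4·p·q + 6·q], [-10·p·q - 5·q^2, -5·p^2 - 10·p·q]].
At the point, J = [[-0.500, 1.000], [8.750, -10.000]] (det J = -3.750).
Solving J·Δ = −F gives Δ = (-1.067, -0.283).

(-1.067, -0.283)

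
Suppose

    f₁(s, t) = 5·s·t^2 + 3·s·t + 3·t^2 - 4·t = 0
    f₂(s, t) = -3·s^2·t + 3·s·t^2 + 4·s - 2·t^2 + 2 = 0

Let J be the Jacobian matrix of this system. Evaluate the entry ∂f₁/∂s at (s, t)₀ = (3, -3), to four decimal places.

∂f₁/∂s = 5·t^2 + 3·t.
At (3, -3) this is 36.0000.

36.0000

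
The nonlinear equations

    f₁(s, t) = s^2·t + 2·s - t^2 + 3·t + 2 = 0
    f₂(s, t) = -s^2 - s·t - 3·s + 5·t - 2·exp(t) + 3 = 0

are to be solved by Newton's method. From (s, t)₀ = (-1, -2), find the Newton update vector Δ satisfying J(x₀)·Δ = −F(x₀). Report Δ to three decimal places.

At (-1, -2): F = (-12.000, -7.27067).
Jacobian J = [[2·s·t + 2, s^2 - 2·t + 3], [-2·s - t - 3, -s - 2·exp(t) + 5]].
At the point, J = [[6.000, 8.000], [1.000, 5.72933]] (det J = 26.37598).
Solving J·Δ = −F gives Δ = (0.401, 1.199).

(0.401, 1.199)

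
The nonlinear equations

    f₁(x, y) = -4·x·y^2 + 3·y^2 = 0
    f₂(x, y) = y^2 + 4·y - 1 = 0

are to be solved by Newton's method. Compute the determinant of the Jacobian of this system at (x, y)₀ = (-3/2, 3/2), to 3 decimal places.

-63.000

J = [[-4·y^2, -8·x·y + 6·y], [0, 2·y + 4]].
At the point, J = [[-9.000, 27.000], [0.000, 7.000]].
det J = -63.000.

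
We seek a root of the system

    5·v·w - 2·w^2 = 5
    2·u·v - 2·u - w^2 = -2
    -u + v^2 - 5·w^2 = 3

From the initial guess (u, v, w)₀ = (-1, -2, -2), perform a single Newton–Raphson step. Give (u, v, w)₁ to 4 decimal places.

At (-1, -2, -2): F = (7.0000, 4.0000, -18.0000).
Jacobian J = [[0, 5·w, 5·v - 4·w], [2·v - 2, 2·u, -2·w], [-1, 2·v, -10·w]].
At the point, J = [[0.0000, -10.0000, -2.0000], [-6.0000, -2.0000, 4.0000], [-1.0000, -4.0000, 20.0000]] (det J = -1204.0000).
Solving J·Δ = −F gives Δ = (1.2093, 0.4884, 1.0581).
Then the next iterate is (u, v, w)₁ = (0.2093, -1.5116, -0.9419).

(0.2093, -1.5116, -0.9419)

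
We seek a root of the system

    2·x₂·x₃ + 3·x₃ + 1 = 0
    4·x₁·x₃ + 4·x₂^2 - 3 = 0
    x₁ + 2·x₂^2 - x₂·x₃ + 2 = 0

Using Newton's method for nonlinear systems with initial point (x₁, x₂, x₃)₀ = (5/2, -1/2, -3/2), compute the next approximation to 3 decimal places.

(-1.820, -2.220, -3.080)

At (5/2, -1/2, -3/2): F = (-2.000, -17.000, 4.250).
Jacobian J = [[0, 2·x₃, 2·x₂ + 3], [4·x₃, 8·x₂, 4·x₁], [1, 4·x₂ - x₃, -x₂]].
At the point, J = [[0.000, -3.000, 2.000], [-6.000, -4.000, 10.000], [1.000, -0.500, 0.500]] (det J = -25.000).
Solving J·Δ = −F gives Δ = (-4.320, -1.720, -1.580).
Then the next iterate is (x₁, x₂, x₃)₁ = (-1.820, -2.220, -3.080).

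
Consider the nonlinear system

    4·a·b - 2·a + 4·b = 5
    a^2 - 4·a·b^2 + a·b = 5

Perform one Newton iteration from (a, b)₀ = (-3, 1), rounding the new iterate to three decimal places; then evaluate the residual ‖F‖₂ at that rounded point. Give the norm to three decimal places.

18.084

At (-3, 1): F = (-7.000, 13.000).
Jacobian J = [[4·b - 2, 4·a + 4], [2·a - 4·b^2 + b, -8·a·b + a]].
At the point, J = [[2.000, -8.000], [-9.000, 21.000]] (det J = -30.000).
Solving J·Δ = −F gives Δ = (-1.433, -1.233).
Then the next iterate is (a, b)₁ = (-4.433, -0.233).
Re-evaluating at (-4.433, -0.233): F = (7.06556, 16.64703), so ‖F‖₂ = 18.084.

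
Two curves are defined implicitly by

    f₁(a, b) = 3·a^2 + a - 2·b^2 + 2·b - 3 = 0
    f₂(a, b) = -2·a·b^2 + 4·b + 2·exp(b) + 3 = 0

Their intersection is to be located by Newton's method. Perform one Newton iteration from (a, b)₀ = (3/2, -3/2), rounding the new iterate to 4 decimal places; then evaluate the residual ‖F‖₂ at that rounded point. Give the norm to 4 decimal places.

At (3/2, -3/2): F = (-2.2500, -9.303740).
Jacobian J = [[6·a + 1, -4·b + 2], [-2·b^2, -4·a·b + 2·exp(b) + 4]].
At the point, J = [[10.0000, 8.0000], [-4.5000, 13.446260]] (det J = 170.462603).
Solving J·Δ = −F gives Δ = (-0.2592, 0.6052).
Then the next iterate is (a, b)₁ = (1.2408, -0.8948).
Re-evaluating at (1.2408, -0.8948): F = (-0.531380, -1.748757), so ‖F‖₂ = 1.8277.

1.8277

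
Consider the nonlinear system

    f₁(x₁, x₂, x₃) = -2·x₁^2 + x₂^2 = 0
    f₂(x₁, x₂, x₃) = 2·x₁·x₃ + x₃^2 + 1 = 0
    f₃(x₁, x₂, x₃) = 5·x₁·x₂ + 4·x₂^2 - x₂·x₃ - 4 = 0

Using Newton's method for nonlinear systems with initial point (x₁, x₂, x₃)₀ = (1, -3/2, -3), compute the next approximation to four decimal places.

(-0.3208, 0.3443, -0.0189)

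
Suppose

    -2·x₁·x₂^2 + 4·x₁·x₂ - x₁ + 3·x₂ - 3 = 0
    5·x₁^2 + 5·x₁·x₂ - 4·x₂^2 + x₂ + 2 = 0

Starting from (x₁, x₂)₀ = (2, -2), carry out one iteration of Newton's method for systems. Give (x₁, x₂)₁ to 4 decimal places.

At (2, -2): F = (-43.0000, -16.0000).
Jacobian J = [[-2·x₂^2 + 4·x₂ - 1, -4·x₁·x₂ + 4·x₁ + 3], [10·x₁ + 5·x₂, 5·x₁ - 8·x₂ + 1]].
At the point, J = [[-17.0000, 27.0000], [10.0000, 27.0000]] (det J = -729.0000).
Solving J·Δ = −F gives Δ = (-1.0000, 0.9630).
Then the next iterate is (x₁, x₂)₁ = (1.0000, -1.0370).

(1.0000, -1.0370)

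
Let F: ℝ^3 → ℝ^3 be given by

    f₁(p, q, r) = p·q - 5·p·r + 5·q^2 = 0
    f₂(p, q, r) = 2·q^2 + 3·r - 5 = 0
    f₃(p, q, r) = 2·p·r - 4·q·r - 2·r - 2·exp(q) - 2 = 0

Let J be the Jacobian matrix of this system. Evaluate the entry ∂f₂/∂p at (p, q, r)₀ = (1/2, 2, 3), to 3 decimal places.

0.000

∂f₂/∂p = 0.
At (1/2, 2, 3) this is 0.000.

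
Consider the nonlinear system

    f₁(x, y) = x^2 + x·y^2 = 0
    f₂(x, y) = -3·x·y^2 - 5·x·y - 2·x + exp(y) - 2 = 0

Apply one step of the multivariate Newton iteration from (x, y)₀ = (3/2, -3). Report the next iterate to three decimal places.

At (3/2, -3): F = (15.750, -22.95021).
Jacobian J = [[2·x + y^2, 2·x·y], [-3·y^2 - 5·y - 2, -6·x·y - 5·x + exp(y)]].
At the point, J = [[12.000, -9.000], [-14.000, 19.54979]] (det J = 108.59744).
Solving J·Δ = −F gives Δ = (-0.933, 0.506).
Then the next iterate is (x, y)₁ = (0.567, -2.494).

(0.567, -2.494)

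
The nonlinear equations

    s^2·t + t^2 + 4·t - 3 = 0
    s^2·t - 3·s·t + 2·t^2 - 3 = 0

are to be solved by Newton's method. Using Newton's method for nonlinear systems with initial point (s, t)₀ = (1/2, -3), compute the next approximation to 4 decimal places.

(-1.9328, -2.6866)

At (1/2, -3): F = (-6.7500, 18.7500).
Jacobian J = [[2·s·t, s^2 + 2·t + 4], [2·s·t - 3·t, s^2 - 3·s + 4·t]].
At the point, J = [[-3.0000, -1.7500], [6.0000, -13.2500]] (det J = 50.2500).
Solving J·Δ = −F gives Δ = (-2.4328, 0.3134).
Then the next iterate is (s, t)₁ = (-1.9328, -2.6866).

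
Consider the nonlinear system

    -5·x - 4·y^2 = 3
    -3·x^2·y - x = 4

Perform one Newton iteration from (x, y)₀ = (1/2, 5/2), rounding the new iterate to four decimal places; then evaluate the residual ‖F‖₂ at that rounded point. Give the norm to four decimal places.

At (1/2, 5/2): F = (-30.5000, -6.3750).
Jacobian J = [[-5, -8·y], [-6·x·y - 1, -3·x^2]].
At the point, J = [[-5.0000, -20.0000], [-8.5000, -0.7500]] (det J = -166.2500).
Solving J·Δ = −F gives Δ = (-0.6293, -1.3677).
Then the next iterate is (x, y)₁ = (-0.1293, 1.1323).
Re-evaluating at (-0.1293, 1.1323): F = (-7.481913, -3.927491), so ‖F‖₂ = 8.4501.

8.4501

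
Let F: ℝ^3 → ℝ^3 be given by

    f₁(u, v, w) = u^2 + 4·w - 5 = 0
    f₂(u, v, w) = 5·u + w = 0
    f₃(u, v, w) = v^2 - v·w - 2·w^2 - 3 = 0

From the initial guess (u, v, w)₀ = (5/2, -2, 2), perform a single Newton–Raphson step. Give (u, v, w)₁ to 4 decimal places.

(-0.7500, -4.2500, 3.7500)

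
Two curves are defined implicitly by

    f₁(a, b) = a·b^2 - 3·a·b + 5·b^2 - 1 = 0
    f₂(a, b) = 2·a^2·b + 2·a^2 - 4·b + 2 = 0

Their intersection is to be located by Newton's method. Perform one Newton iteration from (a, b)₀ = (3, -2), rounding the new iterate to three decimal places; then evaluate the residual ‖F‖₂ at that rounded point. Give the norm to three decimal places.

20.386

At (3, -2): F = (49.000, -8.000).
Jacobian J = [[b^2 - 3·b, 2·a·b - 3·a + 10·b], [4·a·b + 4·a, 2·a^2 - 4]].
At the point, J = [[10.000, -41.000], [-12.000, 14.000]] (det J = -352.000).
Solving J·Δ = −F gives Δ = (1.017, 1.443).
Then the next iterate is (a, b)₁ = (4.017, -0.557).
Re-evaluating at (4.017, -0.557): F = (8.50992, 18.52475), so ‖F‖₂ = 20.386.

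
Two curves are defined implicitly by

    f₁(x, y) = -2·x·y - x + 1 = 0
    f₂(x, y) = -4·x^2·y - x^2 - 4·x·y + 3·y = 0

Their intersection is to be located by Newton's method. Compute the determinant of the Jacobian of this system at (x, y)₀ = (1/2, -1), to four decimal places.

J = [[-2·y - 1, -2·x], [-8·x·y - 2·x - 4·y, -4·x^2 - 4·x + 3]].
At the point, J = [[1.0000, -1.0000], [7.0000, 0.0000]].
det J = 7.0000.

7.0000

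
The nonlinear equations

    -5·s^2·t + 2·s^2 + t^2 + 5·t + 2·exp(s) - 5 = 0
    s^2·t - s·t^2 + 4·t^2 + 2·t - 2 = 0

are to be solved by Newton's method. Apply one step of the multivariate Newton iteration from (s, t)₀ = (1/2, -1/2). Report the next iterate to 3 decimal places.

At (1/2, -1/2): F = (-2.82756, -2.250).
Jacobian J = [[-10·s·t + 4·s + 2·exp(s), -5·s^2 + 2·t + 5], [2·s·t - t^2, s^2 - 2·s·t + 8·t + 2]].
At the point, J = [[7.79744, 2.750], [-0.750, -1.250]] (det J = -7.68430).
Solving J·Δ = −F gives Δ = (1.265, -2.559).
Then the next iterate is (s, t)₁ = (1.765, -3.059).

(1.765, -3.059)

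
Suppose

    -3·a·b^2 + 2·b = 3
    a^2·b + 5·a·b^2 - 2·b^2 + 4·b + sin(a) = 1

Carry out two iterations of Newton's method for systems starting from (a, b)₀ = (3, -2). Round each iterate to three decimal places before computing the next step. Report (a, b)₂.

(-1.442, 0.081)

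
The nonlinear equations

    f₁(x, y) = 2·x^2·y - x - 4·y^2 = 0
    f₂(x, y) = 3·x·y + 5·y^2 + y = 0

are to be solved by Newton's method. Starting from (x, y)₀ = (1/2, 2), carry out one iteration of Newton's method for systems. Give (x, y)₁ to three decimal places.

At (1/2, 2): F = (-15.500, 25.000).
Jacobian J = [[4·x·y - 1, 2·x^2 - 8·y], [3·y, 3·x + 10·y + 1]].
At the point, J = [[3.000, -15.500], [6.000, 22.500]] (det J = 160.500).
Solving J·Δ = −F gives Δ = (-0.241, -1.047).
Then the next iterate is (x, y)₁ = (0.259, 0.953).

(0.259, 0.953)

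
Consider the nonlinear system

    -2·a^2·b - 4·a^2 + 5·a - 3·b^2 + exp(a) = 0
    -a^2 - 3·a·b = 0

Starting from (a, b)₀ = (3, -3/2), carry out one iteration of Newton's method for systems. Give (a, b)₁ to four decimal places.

(2.2793, -0.8799)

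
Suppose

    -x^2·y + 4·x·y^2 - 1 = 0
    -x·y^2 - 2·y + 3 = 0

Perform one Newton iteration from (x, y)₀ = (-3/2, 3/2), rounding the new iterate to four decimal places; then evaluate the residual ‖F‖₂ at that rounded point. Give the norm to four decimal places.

6.7843

At (-3/2, 3/2): F = (-17.8750, 3.3750).
Jacobian J = [[-2·x·y + 4·y^2, -x^2 + 8·x·y], [-y^2, -2·x·y - 2]].
At the point, J = [[13.5000, -20.2500], [-2.2500, 2.5000]] (det J = -11.8125).
Solving J·Δ = −F gives Δ = (2.0026, 0.4524).
Then the next iterate is (x, y)₁ = (0.5026, 1.9524).
Re-evaluating at (0.5026, 1.9524): F = (6.170185, -2.820644), so ‖F‖₂ = 6.7843.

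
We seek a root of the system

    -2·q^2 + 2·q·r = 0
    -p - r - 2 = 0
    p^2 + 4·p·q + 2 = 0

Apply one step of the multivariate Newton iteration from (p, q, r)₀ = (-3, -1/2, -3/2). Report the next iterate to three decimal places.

(-1.250, -0.250, -0.750)

At (-3, -1/2, -3/2): F = (1.000, 2.500, 17.000).
Jacobian J = [[0, -4·q + 2·r, 2·q], [-1, 0, -1], [2·p + 4·q, 4·p, 0]].
At the point, J = [[0.000, -1.000, -1.000], [-1.000, 0.000, -1.000], [-8.000, -12.000, 0.000]] (det J = -20.000).
Solving J·Δ = −F gives Δ = (1.750, 0.250, 0.750).
Then the next iterate is (p, q, r)₁ = (-1.250, -0.250, -0.750).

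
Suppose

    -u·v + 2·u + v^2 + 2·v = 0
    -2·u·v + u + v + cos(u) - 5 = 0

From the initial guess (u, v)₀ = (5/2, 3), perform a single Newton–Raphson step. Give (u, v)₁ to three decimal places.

(1.518, 0.549)

At (5/2, 3): F = (12.500, -15.30114).
Jacobian J = [[-v + 2, -u + 2·v + 2], [-2·v - sin(u) + 1, -2·u + 1]].
At the point, J = [[-1.000, 5.500], [-5.59847, -4.000]] (det J = 34.79160).
Solving J·Δ = −F gives Δ = (-0.982, -2.451).
Then the next iterate is (u, v)₁ = (1.518, 0.549).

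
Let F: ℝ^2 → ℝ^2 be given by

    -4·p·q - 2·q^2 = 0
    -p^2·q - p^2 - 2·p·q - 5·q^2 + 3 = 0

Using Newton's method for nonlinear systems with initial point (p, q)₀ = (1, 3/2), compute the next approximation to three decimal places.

At (1, 3/2): F = (-10.500, -13.750).
Jacobian J = [[-4·q, -4·p - 4·q], [-2·p·q - 2·p - 2·q, -p^2 - 2·p - 10·q]].
At the point, J = [[-6.000, -10.000], [-8.000, -18.000]] (det J = 28.000).
Solving J·Δ = −F gives Δ = (-1.839, 0.054).
Then the next iterate is (p, q)₁ = (-0.839, 1.554).

(-0.839, 1.554)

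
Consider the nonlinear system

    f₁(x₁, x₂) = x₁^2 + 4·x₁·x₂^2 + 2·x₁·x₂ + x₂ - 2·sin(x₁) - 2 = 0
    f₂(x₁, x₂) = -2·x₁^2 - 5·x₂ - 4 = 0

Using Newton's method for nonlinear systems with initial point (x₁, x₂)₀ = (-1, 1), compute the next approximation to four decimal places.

(2.6170, 1.6936)

At (-1, 1): F = (-4.317058, -11.0000).
Jacobian J = [[2·x₁ + 4·x₂^2 + 2·x₂ - 2·cos(x₁), 8·x₁·x₂ + 2·x₁ + 1], [-4·x₁, -5]].
At the point, J = [[2.919395, -9.0000], [4.0000, -5.0000]] (det J = 21.403023).
Solving J·Δ = −F gives Δ = (3.6170, 0.6936).
Then the next iterate is (x₁, x₂)₁ = (2.6170, 1.6936).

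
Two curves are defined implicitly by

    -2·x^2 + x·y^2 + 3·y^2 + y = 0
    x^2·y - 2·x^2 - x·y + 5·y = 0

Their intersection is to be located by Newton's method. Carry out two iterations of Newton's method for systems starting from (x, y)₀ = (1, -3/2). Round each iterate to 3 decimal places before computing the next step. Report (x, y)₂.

(0.800, -0.254)

At (1, -3/2): F = (5.500, -9.500).
Jacobian J = [[-4·x + y^2, 2·x·y + 6·y + 1], [2·x·y - 4·x - y, x^2 - x + 5]].
At the point, J = [[-1.750, -11.000], [-5.500, 5.000]] (det J = -69.250).
Solving J·Δ = −F gives Δ = (-1.112, 0.677).
Then the next iterate is (x, y)₁ = (-0.112, -0.823).
Round to (-0.112, -0.823) and repeat: F = (1.10804, -4.24259), J = [[1.12533, -3.75365], [1.45535, 5.12454]].
Δ = (0.912, 0.569), so (x, y)₂ = (0.800, -0.254).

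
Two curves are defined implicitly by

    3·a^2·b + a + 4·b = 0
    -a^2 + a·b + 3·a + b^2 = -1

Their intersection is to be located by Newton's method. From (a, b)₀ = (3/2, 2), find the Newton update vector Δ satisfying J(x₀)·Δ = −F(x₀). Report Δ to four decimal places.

At (3/2, 2): F = (23.0000, 10.2500).
Jacobian J = [[6·a·b + 1, 3·a^2 + 4], [-2·a + b + 3, a + 2·b]].
At the point, J = [[19.0000, 10.7500], [2.0000, 5.5000]] (det J = 83.0000).
Solving J·Δ = −F gives Δ = (-0.1965, -1.7922).

(-0.1965, -1.7922)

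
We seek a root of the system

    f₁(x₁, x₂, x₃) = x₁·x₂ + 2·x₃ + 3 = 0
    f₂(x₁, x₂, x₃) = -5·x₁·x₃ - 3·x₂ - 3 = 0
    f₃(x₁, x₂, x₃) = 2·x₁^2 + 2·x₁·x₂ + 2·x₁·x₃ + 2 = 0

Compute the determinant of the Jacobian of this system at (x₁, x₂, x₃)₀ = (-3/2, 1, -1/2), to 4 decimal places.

J = [[x₂, x₁, 2], [-5·x₃, -3, -5·x₁], [4·x₁ + 2·x₂ + 2·x₃, 2·x₁, 2·x₁]].
At the point, J = [[1.0000, -1.5000, 2.0000], [2.5000, -3.0000, 7.5000], [-5.0000, -3.0000, -3.0000]].
det J = 31.5000.

31.5000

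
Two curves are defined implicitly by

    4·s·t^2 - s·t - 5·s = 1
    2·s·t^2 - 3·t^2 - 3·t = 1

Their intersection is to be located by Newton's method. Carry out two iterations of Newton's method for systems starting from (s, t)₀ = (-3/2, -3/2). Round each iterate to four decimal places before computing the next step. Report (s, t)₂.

(6.3576, -2.7160)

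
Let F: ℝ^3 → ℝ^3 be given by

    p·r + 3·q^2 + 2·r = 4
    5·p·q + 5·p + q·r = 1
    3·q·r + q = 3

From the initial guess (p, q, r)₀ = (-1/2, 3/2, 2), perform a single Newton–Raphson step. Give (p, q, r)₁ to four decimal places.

(-0.0978, 0.8919, 1.2793)

At (-1/2, 3/2, 2): F = (5.7500, -4.2500, 7.5000).
Jacobian J = [[r, 6·q, p + 2], [5·q + 5, 5·p + r, q], [0, 3·r + 1, 3·q]].
At the point, J = [[2.0000, 9.0000, 1.5000], [12.5000, -0.5000, 1.5000], [0.0000, 7.0000, 4.5000]] (det J = -400.5000).
Solving J·Δ = −F gives Δ = (0.4022, -0.6081, -0.7207).
Then the next iterate is (p, q, r)₁ = (-0.0978, 0.8919, 1.2793).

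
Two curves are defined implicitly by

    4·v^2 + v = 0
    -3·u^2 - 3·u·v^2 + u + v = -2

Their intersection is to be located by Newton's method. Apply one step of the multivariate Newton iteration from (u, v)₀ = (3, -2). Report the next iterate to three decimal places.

At (3, -2): F = (14.000, -60.000).
Jacobian J = [[0, 8·v + 1], [-6·u - 3·v^2 + 1, -6·u·v + 1]].
At the point, J = [[0.000, -15.000], [-29.000, 37.000]] (det J = -435.000).
Solving J·Δ = −F gives Δ = (-0.878, 0.933).
Then the next iterate is (u, v)₁ = (2.122, -1.067).

(2.122, -1.067)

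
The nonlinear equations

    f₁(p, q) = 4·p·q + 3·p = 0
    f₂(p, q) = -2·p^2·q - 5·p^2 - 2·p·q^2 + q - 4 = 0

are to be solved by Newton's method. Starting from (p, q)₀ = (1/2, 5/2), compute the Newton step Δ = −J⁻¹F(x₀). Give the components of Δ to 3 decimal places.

(-0.648, 0.963)

At (1/2, 5/2): F = (6.500, -10.250).
Jacobian J = [[4·q + 3, 4·p], [-4·p·q - 10·p - 2·q^2, -2·p^2 - 4·p·q + 1]].
At the point, J = [[13.000, 2.000], [-22.500, -4.500]] (det J = -13.500).
Solving J·Δ = −F gives Δ = (-0.648, 0.963).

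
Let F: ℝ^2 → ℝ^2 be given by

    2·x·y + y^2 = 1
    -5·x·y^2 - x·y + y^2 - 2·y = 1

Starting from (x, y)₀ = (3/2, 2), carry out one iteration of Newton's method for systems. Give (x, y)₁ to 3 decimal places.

At (3/2, 2): F = (9.000, -34.000).
Jacobian J = [[2·y, 2·x + 2·y], [-5·y^2 - y, -10·x·y - x + 2·y - 2]].
At the point, J = [[4.000, 7.000], [-22.000, -29.500]] (det J = 36.000).
Solving J·Δ = −F gives Δ = (0.764, -1.722).
Then the next iterate is (x, y)₁ = (2.264, 0.278).

(2.264, 0.278)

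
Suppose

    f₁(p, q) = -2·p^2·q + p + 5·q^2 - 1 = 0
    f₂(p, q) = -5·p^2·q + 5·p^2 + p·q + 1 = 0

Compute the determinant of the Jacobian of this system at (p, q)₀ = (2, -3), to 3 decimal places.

2476.000

J = [[-4·p·q + 1, -2·p^2 + 10·q], [-10·p·q + 10·p + q, -5·p^2 + p]].
At the point, J = [[25.000, -38.000], [77.000, -18.000]].
det J = 2476.000.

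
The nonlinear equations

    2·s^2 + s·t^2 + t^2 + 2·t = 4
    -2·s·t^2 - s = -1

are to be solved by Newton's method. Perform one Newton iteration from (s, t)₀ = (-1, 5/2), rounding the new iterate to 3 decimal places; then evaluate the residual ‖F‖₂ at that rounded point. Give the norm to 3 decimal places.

4.156

At (-1, 5/2): F = (3.000, 14.500).
Jacobian J = [[4·s + t^2, 2·s·t + 2·t + 2], [-2·t^2 - 1, -4·s·t]].
At the point, J = [[2.250, 2.000], [-13.500, 10.000]] (det J = 49.500).
Solving J·Δ = −F gives Δ = (-0.020, -1.477).
Then the next iterate is (s, t)₁ = (-1.020, 1.023).
Re-evaluating at (-1.020, 1.023): F = (0.10587, 4.15492), so ‖F‖₂ = 4.156.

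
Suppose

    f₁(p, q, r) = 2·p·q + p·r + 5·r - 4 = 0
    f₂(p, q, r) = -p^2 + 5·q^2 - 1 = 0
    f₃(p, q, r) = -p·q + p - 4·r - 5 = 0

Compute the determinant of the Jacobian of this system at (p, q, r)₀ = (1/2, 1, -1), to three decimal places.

-41.250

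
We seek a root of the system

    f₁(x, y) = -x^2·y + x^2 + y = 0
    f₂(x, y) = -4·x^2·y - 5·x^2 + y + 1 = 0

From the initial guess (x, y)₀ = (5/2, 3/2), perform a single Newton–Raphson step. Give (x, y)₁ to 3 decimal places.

(1.150, 1.833)

At (5/2, 3/2): F = (-1.625, -66.250).
Jacobian J = [[-2·x·y + 2·x, -x^2 + 1], [-8·x·y - 10·x, -4·x^2 + 1]].
At the point, J = [[-2.500, -5.250], [-55.000, -24.000]] (det J = -228.750).
Solving J·Δ = −F gives Δ = (-1.350, 0.333).
Then the next iterate is (x, y)₁ = (1.150, 1.833).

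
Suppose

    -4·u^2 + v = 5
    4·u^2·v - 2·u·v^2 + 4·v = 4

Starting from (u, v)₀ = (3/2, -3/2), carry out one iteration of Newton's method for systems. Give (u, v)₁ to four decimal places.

(0.2133, -1.4410)

At (3/2, -3/2): F = (-15.5000, -30.2500).
Jacobian J = [[-8·u, 1], [8·u·v - 2·v^2, 4·u^2 - 4·u·v + 4]].
At the point, J = [[-12.0000, 1.0000], [-22.5000, 22.0000]] (det J = -241.5000).
Solving J·Δ = −F gives Δ = (-1.2867, 0.0590).
Then the next iterate is (u, v)₁ = (0.2133, -1.4410).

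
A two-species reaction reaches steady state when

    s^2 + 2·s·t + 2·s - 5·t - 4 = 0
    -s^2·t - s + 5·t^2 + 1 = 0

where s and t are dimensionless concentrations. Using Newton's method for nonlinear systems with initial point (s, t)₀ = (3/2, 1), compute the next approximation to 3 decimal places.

(1.528, 0.724)

At (3/2, 1): F = (-0.750, 2.250).
Jacobian J = [[2·s + 2·t + 2, 2·s - 5], [-2·s·t - 1, -s^2 + 10·t]].
At the point, J = [[7.000, -2.000], [-4.000, 7.750]] (det J = 46.250).
Solving J·Δ = −F gives Δ = (0.028, -0.276).
Then the next iterate is (s, t)₁ = (1.528, 0.724).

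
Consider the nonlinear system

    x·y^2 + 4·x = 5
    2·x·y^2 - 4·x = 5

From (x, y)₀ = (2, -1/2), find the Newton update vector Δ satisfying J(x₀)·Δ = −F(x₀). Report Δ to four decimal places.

At (2, -1/2): F = (3.5000, -12.0000).
Jacobian J = [[y^2 + 4, 2·x·y], [2·y^2 - 4, 4·x·y]].
At the point, J = [[4.2500, -2.0000], [-3.5000, -4.0000]] (det J = -24.0000).
Solving J·Δ = −F gives Δ = (-1.5833, -1.6146).

(-1.5833, -1.6146)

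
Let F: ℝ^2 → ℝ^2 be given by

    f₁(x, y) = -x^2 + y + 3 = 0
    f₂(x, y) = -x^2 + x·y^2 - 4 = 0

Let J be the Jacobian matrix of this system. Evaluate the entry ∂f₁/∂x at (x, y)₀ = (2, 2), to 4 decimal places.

-4.0000

∂f₁/∂x = -2·x.
At (2, 2) this is -4.0000.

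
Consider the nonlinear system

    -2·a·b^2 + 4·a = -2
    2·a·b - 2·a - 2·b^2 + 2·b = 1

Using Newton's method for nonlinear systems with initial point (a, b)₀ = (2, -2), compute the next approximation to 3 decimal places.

(-5.900, -3.600)

At (2, -2): F = (-6.000, -25.000).
Jacobian J = [[-2·b^2 + 4, -4·a·b], [2·b - 2, 2·a - 4·b + 2]].
At the point, J = [[-4.000, 16.000], [-6.000, 14.000]] (det J = 40.000).
Solving J·Δ = −F gives Δ = (-7.900, -1.600).
Then the next iterate is (a, b)₁ = (-5.900, -3.600).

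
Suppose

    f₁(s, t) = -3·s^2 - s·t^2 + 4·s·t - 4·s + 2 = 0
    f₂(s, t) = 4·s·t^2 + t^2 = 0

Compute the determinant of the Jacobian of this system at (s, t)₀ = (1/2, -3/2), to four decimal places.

105.7500

J = [[-6·s - t^2 + 4·t - 4, -2·s·t + 4·s], [4·t^2, 8·s·t + 2·t]].
At the point, J = [[-15.2500, 3.5000], [9.0000, -9.0000]].
det J = 105.7500.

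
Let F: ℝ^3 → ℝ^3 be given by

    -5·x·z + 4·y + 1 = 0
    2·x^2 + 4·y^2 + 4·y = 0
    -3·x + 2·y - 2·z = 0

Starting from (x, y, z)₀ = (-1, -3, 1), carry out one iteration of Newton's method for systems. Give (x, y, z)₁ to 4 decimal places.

At (-1, -3, 1): F = (-6.0000, 26.0000, -5.0000).
Jacobian J = [[-5·z, 4, -5·x], [4·x, 8·y + 4, 0], [-3, 2, -2]].
At the point, J = [[-5.0000, 4.0000, 5.0000], [-4.0000, -20.0000, 0.0000], [-3.0000, 2.0000, -2.0000]] (det J = -572.0000).
Solving J·Δ = −F gives Δ = (-0.4755, 1.3951, -0.3916).
Then the next iterate is (x, y, z)₁ = (-1.4755, -1.6049, 0.6084).

(-1.4755, -1.6049, 0.6084)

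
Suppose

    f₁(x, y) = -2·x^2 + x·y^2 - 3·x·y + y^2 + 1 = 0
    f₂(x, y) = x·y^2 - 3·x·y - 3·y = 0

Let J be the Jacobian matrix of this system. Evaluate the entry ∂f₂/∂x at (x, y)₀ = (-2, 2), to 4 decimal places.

∂f₂/∂x = y^2 - 3·y.
At (-2, 2) this is -2.0000.

-2.0000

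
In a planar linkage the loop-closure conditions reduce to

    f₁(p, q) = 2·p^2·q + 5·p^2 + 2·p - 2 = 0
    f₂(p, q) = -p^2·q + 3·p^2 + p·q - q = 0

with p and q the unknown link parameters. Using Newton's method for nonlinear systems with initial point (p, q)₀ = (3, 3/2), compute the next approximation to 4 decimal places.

At (3, 3/2): F = (76.0000, 16.5000).
Jacobian J = [[4·p·q + 10·p + 2, 2·p^2], [-2·p·q + 6·p + q, -p^2 + p - 1]].
At the point, J = [[50.0000, 18.0000], [10.5000, -7.0000]] (det J = -539.0000).
Solving J·Δ = −F gives Δ = (-1.5380, 0.0501).
Then the next iterate is (p, q)₁ = (1.4620, 1.5501).

(1.4620, 1.5501)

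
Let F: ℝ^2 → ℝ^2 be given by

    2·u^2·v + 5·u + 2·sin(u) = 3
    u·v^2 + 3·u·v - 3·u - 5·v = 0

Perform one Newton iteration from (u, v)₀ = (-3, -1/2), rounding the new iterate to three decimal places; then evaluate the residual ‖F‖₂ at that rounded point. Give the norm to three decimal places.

At (-3, -1/2): F = (-27.28224, 15.250).
Jacobian J = [[4·u·v + 2·cos(u) + 5, 2·u^2], [v^2 + 3·v - 3, 2·u·v + 3·u - 5]].
At the point, J = [[9.02002, 18.000], [-4.250, -11.000]] (det J = -22.72017).
Solving J·Δ = −F gives Δ = (1.127, 0.951).
Then the next iterate is (u, v)₁ = (-1.873, 0.451).
Re-evaluating at (-1.873, 0.451): F = (-11.11003, 0.44886), so ‖F‖₂ = 11.119.

11.119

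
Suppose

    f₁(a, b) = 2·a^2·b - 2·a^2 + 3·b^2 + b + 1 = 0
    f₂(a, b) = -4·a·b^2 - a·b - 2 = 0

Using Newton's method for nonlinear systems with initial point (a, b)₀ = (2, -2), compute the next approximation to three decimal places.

At (2, -2): F = (-13.000, -30.000).
Jacobian J = [[4·a·b - 4·a, 2·a^2 + 6·b + 1], [-4·b^2 - b, -8·a·b - a]].
At the point, J = [[-24.000, -3.000], [-14.000, 30.000]] (det J = -762.000).
Solving J·Δ = −F gives Δ = (-0.630, 0.706).
Then the next iterate is (a, b)₁ = (1.370, -1.294).

(1.370, -1.294)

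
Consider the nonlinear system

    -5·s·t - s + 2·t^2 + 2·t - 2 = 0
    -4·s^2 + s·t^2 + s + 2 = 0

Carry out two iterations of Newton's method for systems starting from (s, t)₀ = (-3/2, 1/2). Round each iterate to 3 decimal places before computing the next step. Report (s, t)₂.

At (-3/2, 1/2): F = (4.750, -8.875).
Jacobian J = [[-5·t - 1, -5·s + 4·t + 2], [-8·s + t^2 + 1, 2·s·t]].
At the point, J = [[-3.500, 11.500], [13.250, -1.500]] (det J = -147.125).
Solving J·Δ = −F gives Δ = (0.645, -0.217).
Then the next iterate is (s, t)₁ = (-0.855, 0.283).
Round to (-0.855, 0.283) and repeat: F = (0.79100, -1.84758), J = [[-2.415, 7.407], [7.92009, -0.48393]].
Δ = (0.231, -0.031), so (s, t)₂ = (-0.624, 0.252).

(-0.624, 0.252)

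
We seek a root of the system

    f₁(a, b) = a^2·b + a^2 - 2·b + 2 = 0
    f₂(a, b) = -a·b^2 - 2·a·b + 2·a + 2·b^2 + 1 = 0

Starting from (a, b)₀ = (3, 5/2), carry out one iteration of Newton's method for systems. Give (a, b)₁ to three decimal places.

At (3, 5/2): F = (28.500, -14.250).
Jacobian J = [[2·a·b + 2·a, a^2 - 2], [-b^2 - 2·b + 2, -2·a·b - 2·a + 4·b]].
At the point, J = [[21.000, 7.000], [-9.250, -11.000]] (det J = -166.250).
Solving J·Δ = −F gives Δ = (-1.286, -0.214).
Then the next iterate is (a, b)₁ = (1.714, 2.286).

(1.714, 2.286)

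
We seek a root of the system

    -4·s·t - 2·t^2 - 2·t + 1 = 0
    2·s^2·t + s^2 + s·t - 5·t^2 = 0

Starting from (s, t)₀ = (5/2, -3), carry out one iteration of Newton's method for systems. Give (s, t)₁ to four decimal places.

(0.9167, -2.1241)

At (5/2, -3): F = (19.0000, -83.7500).
Jacobian J = [[-4·t, -4·s - 4·t - 2], [4·s·t + 2·s + t, 2·s^2 + s - 10·t]].
At the point, J = [[12.0000, 0.0000], [-28.0000, 45.0000]] (det J = 540.0000).
Solving J·Δ = −F gives Δ = (-1.5833, 0.8759).
Then the next iterate is (s, t)₁ = (0.9167, -2.1241).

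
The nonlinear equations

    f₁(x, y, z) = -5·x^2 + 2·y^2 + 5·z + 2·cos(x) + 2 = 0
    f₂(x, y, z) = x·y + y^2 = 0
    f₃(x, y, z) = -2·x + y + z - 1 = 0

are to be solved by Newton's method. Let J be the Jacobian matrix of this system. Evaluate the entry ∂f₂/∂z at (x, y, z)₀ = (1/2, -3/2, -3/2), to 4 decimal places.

0.0000

∂f₂/∂z = 0.
At (1/2, -3/2, -3/2) this is 0.0000.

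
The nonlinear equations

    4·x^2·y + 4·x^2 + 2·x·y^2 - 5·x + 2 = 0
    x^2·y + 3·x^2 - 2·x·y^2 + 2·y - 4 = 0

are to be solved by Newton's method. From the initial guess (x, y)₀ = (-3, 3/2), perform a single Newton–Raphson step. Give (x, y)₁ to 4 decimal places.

At (-3, 3/2): F = (93.5000, 53.0000).
Jacobian J = [[8·x·y + 8·x + 2·y^2 - 5, 4·x^2 + 4·x·y], [2·x·y + 6·x - 2·y^2, x^2 - 4·x·y + 2]].
At the point, J = [[-60.5000, 18.0000], [-31.5000, 29.0000]] (det J = -1187.5000).
Solving J·Δ = −F gives Δ = (1.4800, -0.2200).
Then the next iterate is (x, y)₁ = (-1.5200, 1.2800).

(-1.5200, 1.2800)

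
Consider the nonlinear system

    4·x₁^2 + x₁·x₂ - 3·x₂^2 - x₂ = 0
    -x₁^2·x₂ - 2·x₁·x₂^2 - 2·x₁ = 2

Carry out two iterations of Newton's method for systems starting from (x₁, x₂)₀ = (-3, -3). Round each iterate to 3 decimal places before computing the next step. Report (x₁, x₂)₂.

At (-3, -3): F = (21.000, 85.000).
Jacobian J = [[8·x₁ + x₂, x₁ - 6·x₂ - 1], [-2·x₁·x₂ - 2·x₂^2 - 2, -x₁^2 - 4·x₁·x₂]].
At the point, J = [[-27.000, 14.000], [-38.000, -45.000]] (det J = 1747.000).
Solving J·Δ = −F gives Δ = (1.222, 0.857).
Then the next iterate is (x₁, x₂)₁ = (-1.778, -2.143).
Round to (-1.778, -2.143) and repeat: F = (4.82104, 24.66138), J = [[-16.367, 10.080], [-18.80541, -18.40230]].
Δ = (0.687, 0.638), so (x₁, x₂)₂ = (-1.091, -1.505).

(-1.091, -1.505)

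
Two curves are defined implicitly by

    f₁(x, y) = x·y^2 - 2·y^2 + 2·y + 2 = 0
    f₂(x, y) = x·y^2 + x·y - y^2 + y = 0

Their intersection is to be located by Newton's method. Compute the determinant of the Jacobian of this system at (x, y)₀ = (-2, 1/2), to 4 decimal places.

0.5000

J = [[y^2, 2·x·y - 4·y + 2], [y^2 + y, 2·x·y + x - 2·y + 1]].
At the point, J = [[0.2500, -2.0000], [0.7500, -4.0000]].
det J = 0.5000.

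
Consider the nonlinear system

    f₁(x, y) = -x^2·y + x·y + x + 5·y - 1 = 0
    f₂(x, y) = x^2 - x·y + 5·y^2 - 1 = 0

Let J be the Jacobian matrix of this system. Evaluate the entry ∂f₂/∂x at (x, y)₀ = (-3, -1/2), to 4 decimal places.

-5.5000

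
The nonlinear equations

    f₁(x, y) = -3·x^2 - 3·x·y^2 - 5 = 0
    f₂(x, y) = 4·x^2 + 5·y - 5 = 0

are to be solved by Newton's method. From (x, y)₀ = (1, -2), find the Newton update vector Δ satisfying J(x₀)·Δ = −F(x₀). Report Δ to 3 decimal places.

(0.172, 1.925)

At (1, -2): F = (-20.000, -11.000).
Jacobian J = [[-6·x - 3·y^2, -6·x·y], [8·x, 5]].
At the point, J = [[-18.000, 12.000], [8.000, 5.000]] (det J = -186.000).
Solving J·Δ = −F gives Δ = (0.172, 1.925).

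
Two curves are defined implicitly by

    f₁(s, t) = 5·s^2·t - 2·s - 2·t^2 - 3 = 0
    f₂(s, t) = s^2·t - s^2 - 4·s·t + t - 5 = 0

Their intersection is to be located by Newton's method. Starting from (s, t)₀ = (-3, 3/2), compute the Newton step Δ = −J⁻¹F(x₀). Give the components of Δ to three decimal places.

At (-3, 3/2): F = (66.000, 19.000).
Jacobian J = [[10·s·t - 2, 5·s^2 - 4·t], [2·s·t - 2·s - 4·t, s^2 - 4·s + 1]].
At the point, J = [[-47.000, 39.000], [-9.000, 22.000]] (det J = -683.000).
Solving J·Δ = −F gives Δ = (1.041, -0.438).

(1.041, -0.438)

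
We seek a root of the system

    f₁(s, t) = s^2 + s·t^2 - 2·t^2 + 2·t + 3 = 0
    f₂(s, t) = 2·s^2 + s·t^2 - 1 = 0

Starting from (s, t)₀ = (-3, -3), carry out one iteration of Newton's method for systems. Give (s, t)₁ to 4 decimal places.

(-0.4533, -2.0200)

At (-3, -3): F = (-39.0000, -10.0000).
Jacobian J = [[2·s + t^2, 2·s·t - 4·t + 2], [4·s + t^2, 2·s·t]].
At the point, J = [[3.0000, 32.0000], [-3.0000, 18.0000]] (det J = 150.0000).
Solving J·Δ = −F gives Δ = (2.5467, 0.9800).
Then the next iterate is (s, t)₁ = (-0.4533, -2.0200).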